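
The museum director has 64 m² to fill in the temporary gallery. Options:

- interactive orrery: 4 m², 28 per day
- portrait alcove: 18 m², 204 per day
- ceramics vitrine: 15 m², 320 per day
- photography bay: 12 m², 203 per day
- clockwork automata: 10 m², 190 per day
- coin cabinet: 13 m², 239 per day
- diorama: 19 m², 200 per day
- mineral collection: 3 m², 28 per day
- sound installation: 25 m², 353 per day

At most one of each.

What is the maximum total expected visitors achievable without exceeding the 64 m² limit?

1102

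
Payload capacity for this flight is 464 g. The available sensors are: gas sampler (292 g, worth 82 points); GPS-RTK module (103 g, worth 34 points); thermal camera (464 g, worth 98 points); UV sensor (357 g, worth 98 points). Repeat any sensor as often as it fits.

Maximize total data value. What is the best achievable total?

136

Best packing: 4×GPS-RTK module — 412 g, 136 total.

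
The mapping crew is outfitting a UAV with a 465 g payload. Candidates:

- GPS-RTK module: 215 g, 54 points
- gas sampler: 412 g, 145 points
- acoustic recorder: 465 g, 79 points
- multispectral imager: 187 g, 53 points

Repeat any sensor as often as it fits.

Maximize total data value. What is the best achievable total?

145

The ratio ordering already packs tightly: gas sampler, 412 g, 145.
Every other selection either busts 465 g or fails to beat 145.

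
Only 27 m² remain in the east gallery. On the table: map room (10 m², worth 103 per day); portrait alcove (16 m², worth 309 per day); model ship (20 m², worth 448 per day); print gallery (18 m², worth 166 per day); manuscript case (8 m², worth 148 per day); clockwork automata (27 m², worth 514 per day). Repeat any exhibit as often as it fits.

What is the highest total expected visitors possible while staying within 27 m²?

514

Filling by ratio: model ship for 448, with 7 m² left unused.
The 20 m² tied up in model ship is better spent on clockwork automata — total rises to 514 (27 m²).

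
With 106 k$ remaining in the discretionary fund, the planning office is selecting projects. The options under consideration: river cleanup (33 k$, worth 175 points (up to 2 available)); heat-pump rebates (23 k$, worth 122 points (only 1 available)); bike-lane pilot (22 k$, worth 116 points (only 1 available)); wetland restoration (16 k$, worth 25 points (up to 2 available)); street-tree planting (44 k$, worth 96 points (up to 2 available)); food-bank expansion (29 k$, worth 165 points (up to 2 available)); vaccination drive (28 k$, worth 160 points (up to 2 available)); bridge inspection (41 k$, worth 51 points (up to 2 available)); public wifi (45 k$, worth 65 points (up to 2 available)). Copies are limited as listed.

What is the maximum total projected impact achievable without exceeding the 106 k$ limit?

Density check — vaccination drive 5.71, food-bank expansion 5.69, heat-pump rebates 5.30, river cleanup 5.30 are the best per k$.
Taking the top-ratio projects first gives wetland restoration + food-bank expansion + 2×vaccination drive for 510 (101 k$).
Reworking the packing: river cleanup + heat-pump rebates + bike-lane pilot + vaccination drive uses 106 k$ and improves the total to 573.
Nothing else within 106 k$ beats 573.

573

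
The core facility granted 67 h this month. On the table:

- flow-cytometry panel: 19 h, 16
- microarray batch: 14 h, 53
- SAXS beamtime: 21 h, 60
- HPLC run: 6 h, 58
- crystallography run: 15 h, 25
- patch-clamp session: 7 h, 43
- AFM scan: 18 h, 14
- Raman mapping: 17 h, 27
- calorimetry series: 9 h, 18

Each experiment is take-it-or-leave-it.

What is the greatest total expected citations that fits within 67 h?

241

Filling by ratio: microarray batch + SAXS beamtime + HPLC run + patch-clamp session + calorimetry series for 232, with 10 h left unused.
Replace calorimetry series with Raman mapping: the trade gains 9 net, giving 241 at 65 h.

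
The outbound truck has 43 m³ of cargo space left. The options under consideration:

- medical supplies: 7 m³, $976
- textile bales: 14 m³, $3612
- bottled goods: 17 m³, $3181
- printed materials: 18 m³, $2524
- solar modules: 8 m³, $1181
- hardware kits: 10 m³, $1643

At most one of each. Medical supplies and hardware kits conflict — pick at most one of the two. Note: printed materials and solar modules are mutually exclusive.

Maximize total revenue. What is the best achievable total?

8436

By revenue per m³: textile bales 258.00, bottled goods 187.12, hardware kits 164.30, solar modules 147.62 lead.
Best packing: textile bales + bottled goods + hardware kits — 41 m³, 8436 total.
Next best is textile bales + bottled goods + solar modules at 7974 (39 m³) — short by 462.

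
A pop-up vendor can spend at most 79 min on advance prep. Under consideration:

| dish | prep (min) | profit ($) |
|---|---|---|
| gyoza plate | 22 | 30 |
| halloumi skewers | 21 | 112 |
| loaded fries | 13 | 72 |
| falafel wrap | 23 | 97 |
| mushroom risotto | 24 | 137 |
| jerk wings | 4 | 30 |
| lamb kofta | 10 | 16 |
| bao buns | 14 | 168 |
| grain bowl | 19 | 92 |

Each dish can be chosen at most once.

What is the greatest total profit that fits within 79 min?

519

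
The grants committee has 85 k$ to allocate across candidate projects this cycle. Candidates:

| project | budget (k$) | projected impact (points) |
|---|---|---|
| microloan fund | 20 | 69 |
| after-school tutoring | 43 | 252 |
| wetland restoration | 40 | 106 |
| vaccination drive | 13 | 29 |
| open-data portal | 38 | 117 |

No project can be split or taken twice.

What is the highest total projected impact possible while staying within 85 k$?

Taking the top-ratio projects first gives microloan fund + after-school tutoring + vaccination drive for 350 (76 k$).
Replace microloan fund and vaccination drive with open-data portal: the trade gains 19 net, giving 369 at 81 k$.
The spare 4 k$ is too small for any remaining project, and no exchange beats 369.

369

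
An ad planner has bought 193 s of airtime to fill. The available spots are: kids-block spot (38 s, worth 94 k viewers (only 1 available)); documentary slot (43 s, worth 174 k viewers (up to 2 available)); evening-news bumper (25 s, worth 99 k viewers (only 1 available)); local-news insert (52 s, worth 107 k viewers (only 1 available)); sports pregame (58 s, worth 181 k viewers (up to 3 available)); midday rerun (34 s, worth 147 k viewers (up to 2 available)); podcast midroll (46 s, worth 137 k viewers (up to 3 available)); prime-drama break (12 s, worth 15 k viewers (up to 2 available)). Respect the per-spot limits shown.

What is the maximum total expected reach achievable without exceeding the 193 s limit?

By expected reach per s: midday rerun 4.32, documentary slot 4.05, evening-news bumper 3.96 lead.
The ratio ordering already packs tightly: 2×documentary slot + evening-news bumper + 2×midday rerun + prime-drama break, 191 s, 756.
That's the maximum — no swap from here does better than 756.

756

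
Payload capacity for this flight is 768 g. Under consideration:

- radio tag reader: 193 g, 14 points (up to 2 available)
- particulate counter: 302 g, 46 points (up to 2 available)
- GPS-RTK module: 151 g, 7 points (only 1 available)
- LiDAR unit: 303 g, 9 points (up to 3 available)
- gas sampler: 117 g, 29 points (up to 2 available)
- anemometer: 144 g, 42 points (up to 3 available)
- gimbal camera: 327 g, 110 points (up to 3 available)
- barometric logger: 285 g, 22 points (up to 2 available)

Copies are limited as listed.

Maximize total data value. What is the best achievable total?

Taking the top-ratio sensors first gives 2×gimbal camera for 220 (654 g).
The 327 g tied up in gimbal camera is better spent on 3×anemometer — total rises to 236 (759 g).

236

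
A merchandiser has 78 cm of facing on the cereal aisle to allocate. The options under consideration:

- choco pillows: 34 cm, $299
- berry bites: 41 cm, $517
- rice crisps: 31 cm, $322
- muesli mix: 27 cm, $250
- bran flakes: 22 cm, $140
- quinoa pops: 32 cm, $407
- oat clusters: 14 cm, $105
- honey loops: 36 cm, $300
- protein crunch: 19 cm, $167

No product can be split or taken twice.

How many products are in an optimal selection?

Best achievable weekly sales is 924.
One optimal bundle: berry bites + quinoa pops (73 cm).
Any selection reaching 924 contains exactly 2 products.

2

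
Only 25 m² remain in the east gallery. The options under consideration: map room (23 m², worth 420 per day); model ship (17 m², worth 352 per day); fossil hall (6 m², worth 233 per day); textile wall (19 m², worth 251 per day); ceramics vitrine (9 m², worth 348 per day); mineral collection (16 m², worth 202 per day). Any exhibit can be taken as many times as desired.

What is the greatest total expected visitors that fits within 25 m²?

By expected visitors per m²: fossil hall 38.83, ceramics vitrine 38.67, model ship 20.71, map room 18.26 lead.
The ratio ordering already packs tightly: 4×fossil hall, 24 m², 932.
Every other selection either busts 25 m² or fails to beat 932.

932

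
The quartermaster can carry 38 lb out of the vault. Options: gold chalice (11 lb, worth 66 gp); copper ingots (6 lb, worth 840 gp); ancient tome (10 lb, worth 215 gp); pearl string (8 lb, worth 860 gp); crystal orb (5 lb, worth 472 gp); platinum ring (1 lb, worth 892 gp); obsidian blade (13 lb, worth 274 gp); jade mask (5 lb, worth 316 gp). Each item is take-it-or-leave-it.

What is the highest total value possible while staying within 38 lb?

Greedy by ratio would take copper ingots + ancient tome + pearl string + crystal orb + platinum ring + jade mask: 35 lb used, total 3595.
Replace ancient tome with obsidian blade: the trade gains 59 net, giving 3654 at 38 lb.
No other feasible combination exceeds 3654.

3654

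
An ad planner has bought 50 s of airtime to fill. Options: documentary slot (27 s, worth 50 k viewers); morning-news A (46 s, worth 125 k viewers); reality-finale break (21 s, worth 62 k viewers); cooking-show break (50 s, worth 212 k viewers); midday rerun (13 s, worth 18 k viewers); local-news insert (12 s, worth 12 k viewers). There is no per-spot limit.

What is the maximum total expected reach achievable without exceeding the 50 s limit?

The ratio ordering already packs tightly: cooking-show break, 50 s, 212.
Every other selection either busts 50 s or fails to beat 212.

212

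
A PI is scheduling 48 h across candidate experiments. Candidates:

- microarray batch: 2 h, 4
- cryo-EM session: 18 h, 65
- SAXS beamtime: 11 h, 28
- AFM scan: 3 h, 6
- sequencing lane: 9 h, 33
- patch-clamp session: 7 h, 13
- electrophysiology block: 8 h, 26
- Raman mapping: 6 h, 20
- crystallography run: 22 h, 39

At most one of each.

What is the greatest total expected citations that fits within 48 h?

157

A density-first pass picks microarray batch + cryo-EM session + AFM scan + sequencing lane + electrophysiology block + Raman mapping — 154 at 46 h.
The 5 h tied up in microarray batch and AFM scan is better spent on patch-clamp session — total rises to 157 (48 h).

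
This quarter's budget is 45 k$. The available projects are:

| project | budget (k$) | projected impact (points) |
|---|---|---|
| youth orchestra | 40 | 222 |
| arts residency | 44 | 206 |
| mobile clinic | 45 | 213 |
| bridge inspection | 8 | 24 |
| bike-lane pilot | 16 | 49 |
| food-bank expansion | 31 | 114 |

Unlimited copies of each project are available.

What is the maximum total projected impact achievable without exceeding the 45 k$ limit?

222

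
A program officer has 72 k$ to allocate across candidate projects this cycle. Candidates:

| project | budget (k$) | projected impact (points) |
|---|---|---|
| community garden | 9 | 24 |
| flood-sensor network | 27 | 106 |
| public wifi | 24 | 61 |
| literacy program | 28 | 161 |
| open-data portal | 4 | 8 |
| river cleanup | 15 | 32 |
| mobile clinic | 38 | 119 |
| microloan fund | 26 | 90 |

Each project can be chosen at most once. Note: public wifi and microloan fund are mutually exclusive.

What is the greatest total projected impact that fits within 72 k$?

299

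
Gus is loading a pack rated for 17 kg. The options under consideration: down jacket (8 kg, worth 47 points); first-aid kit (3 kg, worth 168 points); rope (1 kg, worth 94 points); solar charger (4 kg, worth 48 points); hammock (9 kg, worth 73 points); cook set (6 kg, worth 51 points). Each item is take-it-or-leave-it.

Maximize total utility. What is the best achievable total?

Density check — rope 94.00, first-aid kit 56.00, solar charger 12.00, cook set 8.50 are the best per kg.
Greedy by ratio would take first-aid kit + rope + solar charger + cook set: 14 kg used, total 361.
The 6 kg tied up in cook set is better spent on hammock — total rises to 383 (17 kg).

383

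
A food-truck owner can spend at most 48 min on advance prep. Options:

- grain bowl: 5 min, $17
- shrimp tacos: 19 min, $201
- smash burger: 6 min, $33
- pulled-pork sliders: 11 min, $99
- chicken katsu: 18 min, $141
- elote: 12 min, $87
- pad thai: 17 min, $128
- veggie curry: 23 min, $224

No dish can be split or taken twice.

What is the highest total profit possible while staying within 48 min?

458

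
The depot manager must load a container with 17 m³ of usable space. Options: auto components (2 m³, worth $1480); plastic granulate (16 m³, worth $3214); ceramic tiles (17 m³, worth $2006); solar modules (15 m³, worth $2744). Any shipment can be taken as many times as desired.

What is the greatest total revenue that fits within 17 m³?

11840

By revenue per m³: auto components 740.00, plastic granulate 200.88, solar modules 182.93, ceramic tiles 118.00 lead.
Taking 8×auto components: 16 m³ used, 11840 in revenue.
Every other selection either busts 17 m³ or fails to beat 11840.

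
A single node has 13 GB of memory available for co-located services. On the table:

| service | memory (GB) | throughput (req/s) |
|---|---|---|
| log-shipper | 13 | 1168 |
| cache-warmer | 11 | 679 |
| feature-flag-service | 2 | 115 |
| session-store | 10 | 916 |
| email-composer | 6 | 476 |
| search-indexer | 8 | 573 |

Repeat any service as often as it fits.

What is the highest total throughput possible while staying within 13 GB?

1168

Ranking by ratio (throughput/GB): session-store 91.60, log-shipper 89.85, email-composer 79.33, search-indexer 71.62.
Filling by ratio: feature-flag-service + session-store for 1031, with 1 GB left unused.
Dropping feature-flag-service and session-store frees 12 GB; slotting in log-shipper (13 GB) lifts the total to 1168 at 13 GB.
That's the maximum — no swap from here does better than 1168.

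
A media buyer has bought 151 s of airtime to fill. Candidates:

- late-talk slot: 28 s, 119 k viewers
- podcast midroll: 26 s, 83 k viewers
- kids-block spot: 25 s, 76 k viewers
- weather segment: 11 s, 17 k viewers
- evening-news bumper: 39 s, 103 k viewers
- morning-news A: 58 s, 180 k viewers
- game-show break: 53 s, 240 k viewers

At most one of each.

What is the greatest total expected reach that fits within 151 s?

556

Filling by ratio: late-talk slot + podcast midroll + kids-block spot + weather segment + game-show break for 535, with 8 s left unused.
The 51 s tied up in podcast midroll and kids-block spot is better spent on morning-news A — total rises to 556 (150 s).
Next best is late-talk slot + podcast midroll + evening-news bumper + game-show break at 545 (146 s) — short by 11.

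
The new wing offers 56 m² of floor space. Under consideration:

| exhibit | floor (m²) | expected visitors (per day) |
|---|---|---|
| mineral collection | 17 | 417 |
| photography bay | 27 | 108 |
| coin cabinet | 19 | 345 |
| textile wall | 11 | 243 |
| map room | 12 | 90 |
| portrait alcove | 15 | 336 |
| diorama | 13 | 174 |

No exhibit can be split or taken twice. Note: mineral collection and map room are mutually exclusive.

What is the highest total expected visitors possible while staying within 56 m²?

Mineral collection + textile wall + portrait alcove + diorama uses 56 of the 56 m² and totals 1170.
The closest alternative, mineral collection + coin cabinet + portrait alcove, reaches only 1098.

1170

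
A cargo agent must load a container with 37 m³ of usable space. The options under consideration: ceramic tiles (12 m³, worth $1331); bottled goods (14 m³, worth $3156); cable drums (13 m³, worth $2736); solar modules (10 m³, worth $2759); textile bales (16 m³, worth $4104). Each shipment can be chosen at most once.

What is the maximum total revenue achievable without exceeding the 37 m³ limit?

Greedy by ratio would take solar modules + textile bales: 26 m³ used, total 6863.
The 16 m³ tied up in textile bales is better spent on bottled goods + cable drums — total rises to 8651 (37 m³).

8651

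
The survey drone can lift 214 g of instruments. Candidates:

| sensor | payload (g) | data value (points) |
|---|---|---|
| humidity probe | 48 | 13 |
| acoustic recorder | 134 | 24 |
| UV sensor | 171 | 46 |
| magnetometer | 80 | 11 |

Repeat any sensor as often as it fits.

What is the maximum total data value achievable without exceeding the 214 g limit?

Taking 4×humidity probe: 192 g used, 52 in data value.
No other feasible combination exceeds 52.

52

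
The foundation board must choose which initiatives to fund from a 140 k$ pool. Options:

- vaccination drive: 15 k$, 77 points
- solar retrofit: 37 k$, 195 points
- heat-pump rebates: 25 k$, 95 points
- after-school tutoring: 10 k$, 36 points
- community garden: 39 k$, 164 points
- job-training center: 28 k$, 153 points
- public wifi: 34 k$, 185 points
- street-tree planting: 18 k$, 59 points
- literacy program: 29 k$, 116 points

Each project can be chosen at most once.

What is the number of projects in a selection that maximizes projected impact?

5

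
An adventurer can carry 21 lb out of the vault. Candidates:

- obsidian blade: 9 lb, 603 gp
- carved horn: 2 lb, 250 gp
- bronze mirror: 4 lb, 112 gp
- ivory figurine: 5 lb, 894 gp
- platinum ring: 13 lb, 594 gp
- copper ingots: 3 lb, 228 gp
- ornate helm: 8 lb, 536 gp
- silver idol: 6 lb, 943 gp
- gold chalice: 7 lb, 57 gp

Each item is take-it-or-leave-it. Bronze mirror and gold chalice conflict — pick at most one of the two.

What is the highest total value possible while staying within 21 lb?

2623

A density-first pass picks carved horn + bronze mirror + ivory figurine + copper ingots + silver idol — 2427 at 20 lb.
Dropping bronze mirror and copper ingots frees 7 lb; slotting in ornate helm (8 lb) lifts the total to 2623 at 21 lb.
No other feasible combination exceeds 2623.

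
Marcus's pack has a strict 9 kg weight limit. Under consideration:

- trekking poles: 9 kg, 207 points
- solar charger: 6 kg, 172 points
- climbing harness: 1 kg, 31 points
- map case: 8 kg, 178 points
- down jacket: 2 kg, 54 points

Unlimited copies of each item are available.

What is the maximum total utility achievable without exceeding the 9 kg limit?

279

Best packing: 9×climbing harness — 9 kg, 279 total.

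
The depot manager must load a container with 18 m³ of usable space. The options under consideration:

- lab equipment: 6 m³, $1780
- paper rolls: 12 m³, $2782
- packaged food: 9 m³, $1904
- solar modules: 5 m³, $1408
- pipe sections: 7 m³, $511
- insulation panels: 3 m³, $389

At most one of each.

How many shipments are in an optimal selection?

Best achievable revenue is 4562.
lab equipment + paper rolls hits 4562 at 18 m³.
Any selection reaching 4562 contains exactly 2 shipments.

2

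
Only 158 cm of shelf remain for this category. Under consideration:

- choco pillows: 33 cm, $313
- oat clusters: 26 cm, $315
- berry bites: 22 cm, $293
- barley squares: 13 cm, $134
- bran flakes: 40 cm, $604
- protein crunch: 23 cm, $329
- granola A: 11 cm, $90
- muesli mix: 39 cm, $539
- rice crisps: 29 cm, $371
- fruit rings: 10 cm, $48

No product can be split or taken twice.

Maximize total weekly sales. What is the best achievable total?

2158

Greedy by ratio would take berry bites + bran flakes + protein crunch + muesli mix + rice crisps: 153 cm used, total 2136.
The 22 cm tied up in berry bites is better spent on oat clusters — total rises to 2158 (157 cm).
Runner-up berry bites + bran flakes + protein crunch + muesli mix + rice crisps tops out at 2136.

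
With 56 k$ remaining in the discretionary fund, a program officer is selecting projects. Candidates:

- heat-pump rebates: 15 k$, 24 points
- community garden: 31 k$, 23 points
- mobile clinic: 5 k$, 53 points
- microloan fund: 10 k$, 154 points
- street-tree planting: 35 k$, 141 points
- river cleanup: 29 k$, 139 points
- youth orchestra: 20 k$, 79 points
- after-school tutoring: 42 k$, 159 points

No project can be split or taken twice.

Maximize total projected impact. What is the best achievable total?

The ratio heuristic lands on mobile clinic + microloan fund + river cleanup (346) but leaves 12 k$ idle.
Dropping river cleanup frees 29 k$; slotting in street-tree planting (35 k$) lifts the total to 348 at 50 k$.
The spare 6 k$ is too small for any remaining project, and no exchange beats 348.

348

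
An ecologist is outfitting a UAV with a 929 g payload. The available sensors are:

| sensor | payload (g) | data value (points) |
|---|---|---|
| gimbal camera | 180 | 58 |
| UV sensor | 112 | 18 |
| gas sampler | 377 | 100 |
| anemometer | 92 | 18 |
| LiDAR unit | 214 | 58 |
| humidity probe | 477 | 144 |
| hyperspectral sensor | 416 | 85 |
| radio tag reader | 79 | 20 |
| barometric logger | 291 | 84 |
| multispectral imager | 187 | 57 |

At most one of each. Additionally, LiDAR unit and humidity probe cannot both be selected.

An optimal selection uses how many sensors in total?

4

Best achievable data value is 279.
One optimal bundle: gimbal camera + humidity probe + radio tag reader + multispectral imager (923 g).
All optima have 4 sensors.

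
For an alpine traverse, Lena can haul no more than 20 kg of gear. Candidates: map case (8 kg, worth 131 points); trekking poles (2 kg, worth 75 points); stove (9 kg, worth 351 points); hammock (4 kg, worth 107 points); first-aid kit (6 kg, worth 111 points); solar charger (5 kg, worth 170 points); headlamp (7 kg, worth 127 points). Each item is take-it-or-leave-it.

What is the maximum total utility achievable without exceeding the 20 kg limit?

703

Ranking by ratio (utility/kg): stove 39.00, trekking poles 37.50, solar charger 34.00, hammock 26.75.
Taking trekking poles + stove + hammock + solar charger: 20 kg used, 703 in utility.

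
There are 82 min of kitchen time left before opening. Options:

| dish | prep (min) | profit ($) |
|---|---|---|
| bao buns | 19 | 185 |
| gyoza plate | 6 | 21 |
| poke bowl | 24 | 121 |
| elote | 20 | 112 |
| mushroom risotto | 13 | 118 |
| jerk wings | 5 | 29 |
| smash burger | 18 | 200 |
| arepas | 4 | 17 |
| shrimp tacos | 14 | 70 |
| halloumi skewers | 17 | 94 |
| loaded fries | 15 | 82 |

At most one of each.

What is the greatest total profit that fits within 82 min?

679

Ranking by ratio (profit/min): smash burger 11.11, bao buns 9.74, mushroom risotto 9.08, jerk wings 5.80.
Filling by ratio: bao buns + elote + mushroom risotto + jerk wings + smash burger + arepas for 661, with 3 min left unused.
But bao buns + mushroom risotto + smash burger + halloumi skewers + loaded fries fits in 82 min and reaches 679.
The closest alternative, bao buns + mushroom risotto + smash burger + shrimp tacos + halloumi skewers, reaches only 667.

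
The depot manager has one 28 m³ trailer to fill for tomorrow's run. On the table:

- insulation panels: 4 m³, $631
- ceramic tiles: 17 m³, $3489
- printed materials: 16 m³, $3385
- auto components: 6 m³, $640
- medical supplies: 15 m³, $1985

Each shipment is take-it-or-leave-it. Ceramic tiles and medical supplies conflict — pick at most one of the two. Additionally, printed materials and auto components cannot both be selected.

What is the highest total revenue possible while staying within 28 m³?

4760

By revenue per m³: printed materials 211.56, ceramic tiles 205.24, insulation panels 157.75 lead.
Best packing: insulation panels + ceramic tiles + auto components — 27 m³, 4760 total.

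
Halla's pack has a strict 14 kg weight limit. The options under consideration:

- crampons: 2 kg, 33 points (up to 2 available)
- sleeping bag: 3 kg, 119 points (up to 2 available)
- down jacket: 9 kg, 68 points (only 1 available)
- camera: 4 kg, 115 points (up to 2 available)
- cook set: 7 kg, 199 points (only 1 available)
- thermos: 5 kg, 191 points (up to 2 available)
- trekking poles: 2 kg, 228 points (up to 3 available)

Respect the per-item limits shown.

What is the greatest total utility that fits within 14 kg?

Density check — trekking poles 114.00, sleeping bag 39.67, thermos 38.20 are the best per kg.
Taking the top-ratio items first gives crampons + 2×sleeping bag + 3×trekking poles for 955 (14 kg).
Replace crampons and sleeping bag with thermos: the trade gains 39 net, giving 994 at 14 kg.
That's the maximum — no swap from here does better than 994.

994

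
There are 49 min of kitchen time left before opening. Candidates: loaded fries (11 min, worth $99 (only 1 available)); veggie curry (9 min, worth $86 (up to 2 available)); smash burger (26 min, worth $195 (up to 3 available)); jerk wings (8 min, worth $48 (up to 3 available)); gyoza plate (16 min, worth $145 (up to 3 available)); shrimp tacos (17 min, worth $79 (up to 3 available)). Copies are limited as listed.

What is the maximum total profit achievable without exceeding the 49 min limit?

435

The ratio heuristic lands on loaded fries + 2×veggie curry + gyoza plate (416) but leaves 4 min idle.
Replace loaded fries and 2×veggie curry with 2×gyoza plate: the trade gains 19 net, giving 435 at 48 min.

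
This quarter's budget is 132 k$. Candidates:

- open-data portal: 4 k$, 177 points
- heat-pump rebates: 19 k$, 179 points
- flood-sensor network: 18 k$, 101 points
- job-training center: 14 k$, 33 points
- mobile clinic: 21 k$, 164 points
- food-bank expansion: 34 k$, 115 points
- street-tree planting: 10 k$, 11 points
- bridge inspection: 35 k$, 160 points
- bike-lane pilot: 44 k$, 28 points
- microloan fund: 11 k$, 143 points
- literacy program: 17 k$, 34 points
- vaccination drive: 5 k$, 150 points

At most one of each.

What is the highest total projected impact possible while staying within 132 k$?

Density check — open-data portal 44.25, vaccination drive 30.00, microloan fund 13.00 are the best per k$.
The ratio heuristic lands on open-data portal + heat-pump rebates + flood-sensor network + job-training center + mobile clinic + bridge inspection + microloan fund + vaccination drive (1107) but leaves 5 k$ idle.
Dropping job-training center frees 14 k$; slotting in literacy program (17 k$) lifts the total to 1108 at 130 k$.
Nothing else within 132 k$ beats 1108.

1108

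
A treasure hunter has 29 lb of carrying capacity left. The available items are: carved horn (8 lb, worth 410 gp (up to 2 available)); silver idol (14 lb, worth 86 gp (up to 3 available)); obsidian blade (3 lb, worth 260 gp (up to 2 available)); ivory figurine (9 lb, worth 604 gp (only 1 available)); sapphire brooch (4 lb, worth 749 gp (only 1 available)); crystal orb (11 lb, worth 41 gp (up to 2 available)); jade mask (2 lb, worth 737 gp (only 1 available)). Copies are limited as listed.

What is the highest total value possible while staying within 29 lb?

The ratio ordering already packs tightly: carved horn + 2×obsidian blade + ivory figurine + sapphire brooch + jade mask, 29 lb, 3020.

3020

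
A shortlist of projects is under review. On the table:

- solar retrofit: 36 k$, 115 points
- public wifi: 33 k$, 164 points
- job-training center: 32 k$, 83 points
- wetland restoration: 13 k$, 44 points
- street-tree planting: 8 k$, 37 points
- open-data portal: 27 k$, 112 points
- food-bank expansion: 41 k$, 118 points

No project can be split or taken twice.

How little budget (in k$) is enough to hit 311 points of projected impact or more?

Look for the lowest-budget combination reaching 311.
Taking public wifi + street-tree planting + open-data portal gives 313 (≥ 311) for 68 k$.
Any bundle with less than 68 k$ falls short of 311.

68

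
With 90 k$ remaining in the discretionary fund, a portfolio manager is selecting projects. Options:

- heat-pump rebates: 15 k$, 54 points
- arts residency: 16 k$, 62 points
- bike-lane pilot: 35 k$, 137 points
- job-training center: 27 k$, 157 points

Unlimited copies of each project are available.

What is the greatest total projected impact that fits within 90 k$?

Taking 3×job-training center: 81 k$ used, 471 in projected impact.

471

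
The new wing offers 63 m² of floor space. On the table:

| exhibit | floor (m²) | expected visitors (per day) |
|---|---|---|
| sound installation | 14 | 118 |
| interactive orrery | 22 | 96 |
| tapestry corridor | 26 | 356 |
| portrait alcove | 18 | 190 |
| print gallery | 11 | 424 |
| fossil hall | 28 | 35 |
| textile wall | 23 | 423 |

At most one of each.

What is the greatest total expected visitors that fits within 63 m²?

Tapestry corridor + print gallery + textile wall uses 60 of the 63 m² and totals 1203.

1203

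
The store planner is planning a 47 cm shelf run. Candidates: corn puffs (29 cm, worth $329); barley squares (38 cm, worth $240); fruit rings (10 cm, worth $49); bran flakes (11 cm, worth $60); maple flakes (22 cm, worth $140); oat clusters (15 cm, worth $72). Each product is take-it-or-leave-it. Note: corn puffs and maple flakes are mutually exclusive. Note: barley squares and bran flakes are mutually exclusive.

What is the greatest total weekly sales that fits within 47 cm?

401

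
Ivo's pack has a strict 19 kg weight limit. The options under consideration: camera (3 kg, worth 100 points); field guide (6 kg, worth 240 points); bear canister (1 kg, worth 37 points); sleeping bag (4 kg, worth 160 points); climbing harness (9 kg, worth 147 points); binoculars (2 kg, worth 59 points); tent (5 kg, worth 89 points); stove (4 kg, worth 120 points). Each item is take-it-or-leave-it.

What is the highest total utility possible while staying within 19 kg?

679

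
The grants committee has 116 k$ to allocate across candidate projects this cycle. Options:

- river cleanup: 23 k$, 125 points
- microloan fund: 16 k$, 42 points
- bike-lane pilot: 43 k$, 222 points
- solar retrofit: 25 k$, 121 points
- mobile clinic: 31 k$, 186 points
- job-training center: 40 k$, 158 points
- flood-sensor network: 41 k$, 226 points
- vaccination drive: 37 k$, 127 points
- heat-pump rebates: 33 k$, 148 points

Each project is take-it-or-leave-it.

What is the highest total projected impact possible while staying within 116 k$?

Taking the top-ratio projects first gives river cleanup + microloan fund + mobile clinic + flood-sensor network for 579 (111 k$).
Dropping river cleanup and microloan fund frees 39 k$; slotting in bike-lane pilot (43 k$) lifts the total to 634 at 115 k$.
Next best is river cleanup + solar retrofit + mobile clinic + heat-pump rebates at 580 (112 k$) — short by 54.

634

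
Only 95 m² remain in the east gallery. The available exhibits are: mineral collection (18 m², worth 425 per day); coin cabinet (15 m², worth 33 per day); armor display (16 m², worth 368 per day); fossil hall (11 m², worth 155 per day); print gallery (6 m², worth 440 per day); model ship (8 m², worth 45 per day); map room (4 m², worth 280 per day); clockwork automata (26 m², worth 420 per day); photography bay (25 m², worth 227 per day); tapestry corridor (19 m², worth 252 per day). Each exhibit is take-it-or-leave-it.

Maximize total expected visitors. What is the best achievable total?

2185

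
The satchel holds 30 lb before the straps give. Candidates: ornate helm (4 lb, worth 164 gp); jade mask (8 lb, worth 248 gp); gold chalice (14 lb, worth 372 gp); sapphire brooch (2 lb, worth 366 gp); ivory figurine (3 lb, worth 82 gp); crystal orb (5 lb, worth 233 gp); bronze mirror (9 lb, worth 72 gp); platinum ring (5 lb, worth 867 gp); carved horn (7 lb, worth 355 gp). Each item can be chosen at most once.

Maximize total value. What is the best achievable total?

2151

A density-first pass picks ornate helm + sapphire brooch + ivory figurine + crystal orb + platinum ring + carved horn — 2067 at 26 lb.
Dropping ornate helm frees 4 lb; slotting in jade mask (8 lb) lifts the total to 2151 at 30 lb.
No other feasible combination exceeds 2151.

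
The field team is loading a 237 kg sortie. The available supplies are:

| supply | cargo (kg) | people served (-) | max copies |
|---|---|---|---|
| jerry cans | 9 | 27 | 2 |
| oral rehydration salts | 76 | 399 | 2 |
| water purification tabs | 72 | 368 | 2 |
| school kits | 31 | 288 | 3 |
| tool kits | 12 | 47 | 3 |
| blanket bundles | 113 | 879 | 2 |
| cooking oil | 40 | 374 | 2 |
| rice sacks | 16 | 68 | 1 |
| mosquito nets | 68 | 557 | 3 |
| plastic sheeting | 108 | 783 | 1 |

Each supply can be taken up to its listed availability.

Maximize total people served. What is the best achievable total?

1978

Filling by ratio: jerry cans + 3×school kits + 3×tool kits + 2×cooking oil + rice sacks for 1848, with 3 kg left unused.
But 3×school kits + 2×mosquito nets fits in 229 kg and reaches 1978.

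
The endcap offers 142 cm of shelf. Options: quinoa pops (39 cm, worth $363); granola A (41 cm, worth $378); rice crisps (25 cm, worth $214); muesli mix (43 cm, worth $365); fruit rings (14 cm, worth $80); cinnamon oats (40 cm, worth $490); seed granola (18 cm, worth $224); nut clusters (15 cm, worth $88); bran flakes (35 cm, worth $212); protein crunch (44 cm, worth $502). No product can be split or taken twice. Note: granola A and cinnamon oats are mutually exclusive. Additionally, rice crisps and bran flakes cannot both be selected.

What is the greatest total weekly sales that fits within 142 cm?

1579

Quinoa pops + cinnamon oats + seed granola + protein crunch uses 141 of the 142 cm and totals 1579.
Next best is rice crisps + cinnamon oats + seed granola + nut clusters + protein crunch at 1518 (142 cm) — short by 61.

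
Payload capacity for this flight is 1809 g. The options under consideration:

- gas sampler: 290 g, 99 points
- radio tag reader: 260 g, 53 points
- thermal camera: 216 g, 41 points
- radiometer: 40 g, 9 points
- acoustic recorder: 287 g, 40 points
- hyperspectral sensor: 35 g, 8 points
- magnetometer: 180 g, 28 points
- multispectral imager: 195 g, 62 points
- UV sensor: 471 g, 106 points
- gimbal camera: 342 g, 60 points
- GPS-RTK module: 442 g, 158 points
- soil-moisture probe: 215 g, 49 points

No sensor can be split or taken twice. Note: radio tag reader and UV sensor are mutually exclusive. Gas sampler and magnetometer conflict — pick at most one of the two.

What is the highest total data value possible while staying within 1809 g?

The ratio heuristic lands on gas sampler + radiometer + hyperspectral sensor + multispectral imager + UV sensor + GPS-RTK module + soil-moisture probe (491) but leaves 121 g idle.
The 250 g tied up in hyperspectral sensor and soil-moisture probe is better spent on gimbal camera — total rises to 494 (1780 g).
The closest alternative, gas sampler + hyperspectral sensor + multispectral imager + UV sensor + gimbal camera + GPS-RTK module, reaches only 493.

494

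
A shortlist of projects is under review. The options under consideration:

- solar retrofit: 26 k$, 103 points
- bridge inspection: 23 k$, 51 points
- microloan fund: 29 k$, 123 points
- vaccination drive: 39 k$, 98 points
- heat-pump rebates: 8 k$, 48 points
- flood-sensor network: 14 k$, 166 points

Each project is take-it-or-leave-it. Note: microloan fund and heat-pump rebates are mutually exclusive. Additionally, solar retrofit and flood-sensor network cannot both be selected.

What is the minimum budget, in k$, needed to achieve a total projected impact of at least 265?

43

Look for the lowest-budget combination reaching 265.
microloan fund + flood-sensor network reaches 289 using 43 k$.
Below 43 k$ the best achievable stays under 265.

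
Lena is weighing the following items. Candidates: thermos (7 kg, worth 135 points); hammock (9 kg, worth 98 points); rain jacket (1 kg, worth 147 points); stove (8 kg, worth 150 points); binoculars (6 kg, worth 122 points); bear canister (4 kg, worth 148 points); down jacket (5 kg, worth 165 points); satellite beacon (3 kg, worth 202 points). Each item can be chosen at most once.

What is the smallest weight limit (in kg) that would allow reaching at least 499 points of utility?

Need the lightest bundle worth ≥ 499.
Taking rain jacket + down jacket + satellite beacon gives 514 (≥ 499) for 9 kg.
No combination under 9 kg hits 499.

9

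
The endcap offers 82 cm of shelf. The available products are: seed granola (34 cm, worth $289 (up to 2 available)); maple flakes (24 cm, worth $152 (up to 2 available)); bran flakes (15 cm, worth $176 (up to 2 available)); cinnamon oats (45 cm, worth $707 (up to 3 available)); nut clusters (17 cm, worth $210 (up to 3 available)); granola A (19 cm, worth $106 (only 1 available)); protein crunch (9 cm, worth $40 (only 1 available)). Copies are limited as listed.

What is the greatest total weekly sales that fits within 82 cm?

1127

Cinnamon oats + 2×nut clusters uses 79 of the 82 cm and totals 1127.
No other feasible combination exceeds 1127.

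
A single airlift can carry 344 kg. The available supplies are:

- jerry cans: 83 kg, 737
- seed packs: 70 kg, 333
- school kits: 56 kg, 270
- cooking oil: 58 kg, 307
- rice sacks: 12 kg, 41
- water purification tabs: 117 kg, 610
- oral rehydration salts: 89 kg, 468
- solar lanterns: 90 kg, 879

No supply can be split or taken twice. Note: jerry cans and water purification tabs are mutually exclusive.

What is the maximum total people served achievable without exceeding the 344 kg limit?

Ranking by ratio (people served/kg): solar lanterns 9.77, jerry cans 8.88, cooking oil 5.29, oral rehydration salts 5.26.
Greedy by ratio would take jerry cans + cooking oil + rice sacks + oral rehydration salts + solar lanterns: 332 kg used, total 2432.
Replace cooking oil with seed packs: the trade gains 26 net, giving 2458 at 344 kg.

2458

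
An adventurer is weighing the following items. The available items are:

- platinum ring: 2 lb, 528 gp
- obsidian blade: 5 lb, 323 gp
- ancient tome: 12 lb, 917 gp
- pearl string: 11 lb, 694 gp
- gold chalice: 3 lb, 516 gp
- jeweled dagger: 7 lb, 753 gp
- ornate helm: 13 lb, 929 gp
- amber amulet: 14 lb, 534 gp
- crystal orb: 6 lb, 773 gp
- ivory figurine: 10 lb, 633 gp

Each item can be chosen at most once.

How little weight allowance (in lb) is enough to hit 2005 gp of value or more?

15

Minimise lb subject to total value ≥ 2005.
Taking platinum ring + jeweled dagger + crystal orb gives 2054 (≥ 2005) for 15 lb.
No combination under 15 lb hits 2005.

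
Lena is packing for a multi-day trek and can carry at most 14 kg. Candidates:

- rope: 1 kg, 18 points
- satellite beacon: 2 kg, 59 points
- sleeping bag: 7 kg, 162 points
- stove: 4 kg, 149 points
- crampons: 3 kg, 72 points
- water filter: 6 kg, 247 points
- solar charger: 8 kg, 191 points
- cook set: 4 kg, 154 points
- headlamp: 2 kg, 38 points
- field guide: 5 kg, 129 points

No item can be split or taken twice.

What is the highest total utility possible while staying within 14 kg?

550

Ranking by ratio (utility/kg): water filter 41.17, cook set 38.50, stove 37.25, satellite beacon 29.50.
Stove + water filter + cook set uses 14 of the 14 kg and totals 550.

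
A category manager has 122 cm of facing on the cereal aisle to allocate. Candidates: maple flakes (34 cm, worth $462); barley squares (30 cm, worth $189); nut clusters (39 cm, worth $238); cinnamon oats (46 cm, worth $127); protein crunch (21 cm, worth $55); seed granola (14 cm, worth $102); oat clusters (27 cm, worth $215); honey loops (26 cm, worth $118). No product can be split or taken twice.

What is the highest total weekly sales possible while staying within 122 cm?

1017

Ranking by ratio (weekly sales/cm): maple flakes 13.59, oat clusters 7.96, seed granola 7.29, barley squares 6.30.
A density-first pass picks maple flakes + barley squares + seed granola + oat clusters — 968 at 105 cm.
Dropping barley squares frees 30 cm; slotting in nut clusters (39 cm) lifts the total to 1017 at 114 cm.
No other feasible combination exceeds 1017.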